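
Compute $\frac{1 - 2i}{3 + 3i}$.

Multiply numerator and denominator by conjugate (3 - 3i):
= (1 - 2i)(3 - 3i) / (3^2 + 3^2)
= (-3 - 9i) / 18
Divide through by 3: (-1 - 3i) / 6
= -1/6 - (1/2)i


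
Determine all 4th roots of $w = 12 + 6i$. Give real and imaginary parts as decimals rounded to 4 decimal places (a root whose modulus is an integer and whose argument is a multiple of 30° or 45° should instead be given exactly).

|w| = sqrt(180) ≈ 13.416408, arg(w) ≈ 26.565051°
Root modulus = sqrt(180)^(1/4) ≈ 1.913855
Root arguments: θ_k = (arg(w) + 360°k)/4 for k = 0, 1, ..., 3
Compute each root as (root modulus)(cos θ_k + i sin θ_k) using full-precision intermediates, then round to 4 decimal places.
Roots: 1.9010 + 0.2213i, -0.2213 + 1.9010i, -1.9010 - 0.2213i, 0.2213 - 1.9010i


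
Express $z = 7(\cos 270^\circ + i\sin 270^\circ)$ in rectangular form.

a = r cos θ = 7 * 0 = 0
b = r sin θ = 7 * -1 = -7
z = -7i


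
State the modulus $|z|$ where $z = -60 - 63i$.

|z| = sqrt(a^2 + b^2) = sqrt((-60)^2 + (-63)^2) = sqrt(7569) = 87


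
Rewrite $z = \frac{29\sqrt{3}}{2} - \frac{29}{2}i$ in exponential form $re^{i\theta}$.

r = |z| = sqrt((29*sqrt(3)/2)^2 + (-29/2)^2) = sqrt(2523/4 + 841/4) = sqrt(841) = 29
θ = arctan(b/a) = arctan(-14.5/25.1147) (quadrant-adjusted) = -30° = -π/6
z = 29e^(-i*π/6)


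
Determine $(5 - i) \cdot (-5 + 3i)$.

(a1*a2 - b1*b2) + (a1*b2 + b1*a2)i
= (-25 - (-3)) + (15 + 5)i
= -22 + 20i


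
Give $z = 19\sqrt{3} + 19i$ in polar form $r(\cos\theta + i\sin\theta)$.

r = |z| = sqrt(a^2 + b^2) = sqrt((19*sqrt(3))^2 + (19)^2) = sqrt(1083 + 361) = sqrt(1444) = 38
θ = arctan(b/a) = arctan(19/32.909) (quadrant-adjusted) = 30°
z = 38(cos 30° + i sin 30°)


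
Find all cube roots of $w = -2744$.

|w| = 2744, arg(w) = 180°
Root modulus = 2744^(1/3) = 14
Root arguments: θ_k = (180° + 360°k)/3 for k = 0, 1, ..., 2
Roots: 7 + 7*sqrt(3)i, -14, 7 - 7*sqrt(3)i


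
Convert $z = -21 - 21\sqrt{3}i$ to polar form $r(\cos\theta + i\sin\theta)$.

r = |z| = sqrt(a^2 + b^2) = sqrt((-21)^2 + (-21*sqrt(3))^2) = sqrt(441 + 1323) = sqrt(1764) = 42
θ = arctan(b/a) = arctan(-36.3731/-21) (quadrant-adjusted) = 240°
z = 42(cos 240° + i sin 240°)


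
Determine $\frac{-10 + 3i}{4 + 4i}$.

Multiply numerator and denominator by conjugate (4 - 4i):
= (-10 + 3i)(4 - 4i) / (4^2 + 4^2)
= (-28 + 52i) / 32
Divide through by 4: (-7 + 13i) / 8
= -7/8 + (13/8)i


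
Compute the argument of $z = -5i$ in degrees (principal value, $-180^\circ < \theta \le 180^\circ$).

a = 0 and b < 0, so z lies on the negative imaginary axis: θ = -90°


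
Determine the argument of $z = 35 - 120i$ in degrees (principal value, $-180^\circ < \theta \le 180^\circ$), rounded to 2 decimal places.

θ = arctan(b/a) = arctan(-120/35) (quadrant-adjusted) = -73.74°


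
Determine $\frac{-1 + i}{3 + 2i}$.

Multiply numerator and denominator by conjugate (3 - 2i):
= (-1 + i)(3 - 2i) / (3^2 + 2^2)
= (-1 + 5i) / 13
= -1/13 + (5/13)i


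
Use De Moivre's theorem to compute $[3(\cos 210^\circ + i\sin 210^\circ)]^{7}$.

By De Moivre: z^n = r^n(cos(nθ) + i sin(nθ))
= 3^7(cos(7*210°) + i sin(7*210°))
= 2187(cos 30° + i sin 30°)
= 2187*sqrt(3)/2 + (2187/2)i


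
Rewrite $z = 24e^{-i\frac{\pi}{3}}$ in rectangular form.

a = r cos θ = 24 * 1/2 = 12
b = r sin θ = 24 * -sqrt(3)/2 = -12*sqrt(3)
z = 12 - 12*sqrt(3)i


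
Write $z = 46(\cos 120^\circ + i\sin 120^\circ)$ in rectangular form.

a = r cos θ = 46 * -1/2 = -23
b = r sin θ = 46 * sqrt(3)/2 = 23*sqrt(3)
z = -23 + 23*sqrt(3)i


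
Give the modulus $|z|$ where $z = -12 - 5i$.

|z| = sqrt(a^2 + b^2) = sqrt((-12)^2 + (-5)^2) = sqrt(169) = 13


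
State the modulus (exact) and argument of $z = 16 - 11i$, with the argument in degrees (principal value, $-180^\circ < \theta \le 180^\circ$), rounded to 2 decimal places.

|z| = sqrt(16^2 + (-11)^2) = sqrt(377)
arg(z) = arctan(b/a) = arctan(-11/16) (quadrant-adjusted) = -34.51°


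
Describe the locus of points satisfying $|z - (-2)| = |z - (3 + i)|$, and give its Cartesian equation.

|z - z1| = |z - z2| means z is equidistant from z1 and z2,
i.e. the perpendicular bisector of the segment from (-2, 0) to (3, 1) (midpoint (1/2, 1/2)).
With z = x + yi, square both sides:
(x - (-2))^2 + (y - 0)^2 = (x - 3)^2 + (y - 1)^2
The x^2 and y^2 terms cancel: 10x + 2y = 10 - 4 = 6
Simplify: 5x + y = 3
Locus: Perpendicular bisector of the segment from (-2, 0) to (3, 1): the line 5x + y = 3


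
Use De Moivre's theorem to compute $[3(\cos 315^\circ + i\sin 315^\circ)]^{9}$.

By De Moivre: z^n = r^n(cos(nθ) + i sin(nθ))
= 3^9(cos(9*315°) + i sin(9*315°))
= 19683(cos 315° + i sin 315°)
= 19683*sqrt(2)/2 - (19683*sqrt(2)/2)i


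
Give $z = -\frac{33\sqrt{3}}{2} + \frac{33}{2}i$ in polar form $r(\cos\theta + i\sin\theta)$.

r = |z| = sqrt(a^2 + b^2) = sqrt((-33*sqrt(3)/2)^2 + (33/2)^2) = sqrt(3267/4 + 1089/4) = sqrt(1089) = 33
θ = arctan(b/a) = arctan(16.5/-28.5788) (quadrant-adjusted) = 150°
z = 33(cos 150° + i sin 150°)


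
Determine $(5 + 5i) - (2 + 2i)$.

(5 - 2) + (5 - 2)i = 3 + 3i


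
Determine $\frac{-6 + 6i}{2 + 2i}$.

Multiply numerator and denominator by conjugate (2 - 2i):
= (-6 + 6i)(2 - 2i) / (2^2 + 2^2)
= (24i) / 8
= 3i


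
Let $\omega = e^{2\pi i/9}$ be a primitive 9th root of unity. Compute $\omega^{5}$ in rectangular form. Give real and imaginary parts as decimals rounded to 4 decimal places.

ω^5 = e^(2πi·5/9) = e^(i·10π/9)
= cos(10π/9) + i sin(10π/9)
= -0.9397 - 0.3420i


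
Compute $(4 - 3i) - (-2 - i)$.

(4 - (-2)) + (-3 - (-1))i = 6 - 2i


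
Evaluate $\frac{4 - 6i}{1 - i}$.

Multiply numerator and denominator by conjugate (1 + i):
= (4 - 6i)(1 + i) / (1^2 + (-1)^2)
= (10 - 2i) / 2
= 5 - i


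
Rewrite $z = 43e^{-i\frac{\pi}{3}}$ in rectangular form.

a = r cos θ = 43 * 1/2 = 43/2
b = r sin θ = 43 * -sqrt(3)/2 = -43*sqrt(3)/2
z = 43/2 - (43*sqrt(3)/2)i


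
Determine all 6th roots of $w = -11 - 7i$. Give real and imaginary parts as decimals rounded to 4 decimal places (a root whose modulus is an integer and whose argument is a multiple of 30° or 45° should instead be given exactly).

|w| = sqrt(170) ≈ 13.038405, arg(w) ≈ 212.471192°
Root modulus = sqrt(170)^(1/6) ≈ 1.534160
Root arguments: θ_k = (arg(w) + 360°k)/6 for k = 0, 1, ..., 5
Compute each root as (root modulus)(cos θ_k + i sin θ_k) using full-precision intermediates, then round to 4 decimal places.
Roots: 1.2504 + 0.8890i, -0.1447 + 1.5273i, -1.3950 + 0.6384i, -1.2504 - 0.8890i, 0.1447 - 1.5273i, 1.3950 - 0.6384i


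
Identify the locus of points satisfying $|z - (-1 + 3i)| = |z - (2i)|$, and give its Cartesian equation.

|z - z1| = |z - z2| means z is equidistant from z1 and z2,
i.e. the perpendicular bisector of the segment from (-1, 3) to (0, 2) (midpoint (-1/2, 5/2)).
With z = x + yi, square both sides:
(x - (-1))^2 + (y - 3)^2 = (x - 0)^2 + (y - 2)^2
The x^2 and y^2 terms cancel: 2x + (-2)y = 4 - 10 = -6
Simplify: x - y = -3
Locus: Perpendicular bisector of the segment from (-1, 3) to (0, 2): the line x - y = -3


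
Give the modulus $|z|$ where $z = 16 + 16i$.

|z| = sqrt(a^2 + b^2) = sqrt(16^2 + 16^2) = sqrt(512) = sqrt(512)


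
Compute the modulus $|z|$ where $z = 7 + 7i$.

|z| = sqrt(a^2 + b^2) = sqrt(7^2 + 7^2) = sqrt(98) = sqrt(98)


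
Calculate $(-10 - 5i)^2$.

(a + bi)^2 = a^2 - b^2 + 2abi
= (-10)^2 - (-5)^2 + 2*(-10)*(-5)i
= 75 + 100i


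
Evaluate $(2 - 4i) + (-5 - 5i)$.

(2 + (-5)) + (-4 + (-5))i = -3 - 9i


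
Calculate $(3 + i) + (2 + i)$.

(3 + 2) + (1 + 1)i = 5 + 2i


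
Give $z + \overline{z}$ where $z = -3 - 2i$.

z + conjugate(z) = (a + bi) + (a - bi) = 2a
= 2 * (-3) = -6


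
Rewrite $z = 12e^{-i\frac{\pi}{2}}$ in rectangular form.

a = r cos θ = 12 * 0 = 0
b = r sin θ = 12 * -1 = -12
z = -12i


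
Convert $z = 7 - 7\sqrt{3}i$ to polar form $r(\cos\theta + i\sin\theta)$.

r = |z| = sqrt(a^2 + b^2) = sqrt((7)^2 + (-7*sqrt(3))^2) = sqrt(49 + 147) = sqrt(196) = 14
θ = arctan(b/a) = arctan(-12.1244/7) (quadrant-adjusted) = 300°
z = 14(cos 300° + i sin 300°)


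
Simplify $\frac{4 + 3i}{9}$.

Divisor is real, so divide each part by 9:
= 4/9 + (1/3)i


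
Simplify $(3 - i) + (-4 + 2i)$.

(3 + (-4)) + (-1 + 2)i = -1 + i


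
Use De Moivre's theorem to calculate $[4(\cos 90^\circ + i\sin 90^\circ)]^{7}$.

By De Moivre: z^n = r^n(cos(nθ) + i sin(nθ))
= 4^7(cos(7*90°) + i sin(7*90°))
= 16384(cos 270° + i sin 270°)
= -16384i


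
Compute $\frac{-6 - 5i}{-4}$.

Divisor is real, so divide each part by -4:
= 3/2 + (5/4)i


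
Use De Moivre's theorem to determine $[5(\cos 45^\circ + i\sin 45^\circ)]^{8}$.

By De Moivre: z^n = r^n(cos(nθ) + i sin(nθ))
= 5^8(cos(8*45°) + i sin(8*45°))
= 390625(cos 0° + i sin 0°)
= 390625


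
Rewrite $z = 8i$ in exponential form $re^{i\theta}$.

r = |z| = sqrt((0)^2 + (8)^2) = sqrt(0 + 64) = sqrt(64) = 8
a = 0 and b > 0, so z lies on the positive imaginary axis: θ = 90° = π/2
z = 8e^(i*π/2)


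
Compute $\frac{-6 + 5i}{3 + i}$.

Multiply numerator and denominator by conjugate (3 - i):
= (-6 + 5i)(3 - i) / (3^2 + 1^2)
= (-13 + 21i) / 10
= -13/10 + (21/10)i


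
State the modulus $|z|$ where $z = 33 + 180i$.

|z| = sqrt(a^2 + b^2) = sqrt(33^2 + 180^2) = sqrt(33489) = 183


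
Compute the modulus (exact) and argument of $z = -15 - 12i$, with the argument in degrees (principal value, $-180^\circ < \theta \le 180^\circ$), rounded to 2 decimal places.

|z| = sqrt((-15)^2 + (-12)^2) = sqrt(369)
arg(z) = arctan(b/a) = arctan(-12/-15) (quadrant-adjusted) = -141.34°


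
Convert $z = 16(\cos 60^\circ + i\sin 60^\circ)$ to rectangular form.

a = r cos θ = 16 * 1/2 = 8
b = r sin θ = 16 * sqrt(3)/2 = 8*sqrt(3)
z = 8 + 8*sqrt(3)i


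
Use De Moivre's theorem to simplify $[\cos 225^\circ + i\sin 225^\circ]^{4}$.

By De Moivre: z^n = r^n(cos(nθ) + i sin(nθ))
= 1^4(cos(4*225°) + i sin(4*225°))
= 1(cos 180° + i sin 180°)
= -1


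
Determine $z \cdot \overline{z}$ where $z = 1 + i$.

z * conjugate(z) = |z|^2 = a^2 + b^2
= 1^2 + 1^2 = 2


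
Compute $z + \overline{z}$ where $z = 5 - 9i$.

z + conjugate(z) = (a + bi) + (a - bi) = 2a
= 2 * 5 = 10


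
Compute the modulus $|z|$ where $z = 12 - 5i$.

|z| = sqrt(a^2 + b^2) = sqrt(12^2 + (-5)^2) = sqrt(169) = 13


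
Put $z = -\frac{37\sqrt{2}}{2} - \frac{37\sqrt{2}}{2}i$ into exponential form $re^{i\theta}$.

r = |z| = sqrt((-37*sqrt(2)/2)^2 + (-37*sqrt(2)/2)^2) = sqrt(1369/2 + 1369/2) = sqrt(1369) = 37
θ = arctan(b/a) = arctan(-26.163/-26.163) (quadrant-adjusted) = -135° = -3π/4
z = 37e^(-i*3π/4)


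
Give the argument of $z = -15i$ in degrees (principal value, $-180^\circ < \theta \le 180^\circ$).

a = 0 and b < 0, so z lies on the negative imaginary axis: θ = -90°


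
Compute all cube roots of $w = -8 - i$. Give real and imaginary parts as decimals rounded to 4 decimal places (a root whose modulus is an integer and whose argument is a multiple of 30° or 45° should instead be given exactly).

|w| = sqrt(65) ≈ 8.062258, arg(w) ≈ 187.125016°
Root modulus = sqrt(65)^(1/3) ≈ 2.005175
Root arguments: θ_k = (arg(w) + 360°k)/3 for k = 0, 1, ..., 2
Compute each root as (root modulus)(cos θ_k + i sin θ_k) using full-precision intermediates, then round to 4 decimal places.
Roots: 0.9298 + 1.7766i, -2.0035 - 0.0831i, 1.0737 - 1.6935i


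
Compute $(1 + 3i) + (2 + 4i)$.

(1 + 2) + (3 + 4)i = 3 + 7i


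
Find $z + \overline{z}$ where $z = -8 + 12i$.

z + conjugate(z) = (a + bi) + (a - bi) = 2a
= 2 * (-8) = -16


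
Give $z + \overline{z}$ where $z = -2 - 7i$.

z + conjugate(z) = (a + bi) + (a - bi) = 2a
= 2 * (-2) = -4


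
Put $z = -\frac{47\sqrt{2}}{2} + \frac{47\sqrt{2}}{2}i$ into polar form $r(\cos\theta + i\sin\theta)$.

r = |z| = sqrt(a^2 + b^2) = sqrt((-47*sqrt(2)/2)^2 + (47*sqrt(2)/2)^2) = sqrt(2209/2 + 2209/2) = sqrt(2209) = 47
θ = arctan(b/a) = arctan(33.234/-33.234) (quadrant-adjusted) = 135°
z = 47(cos 135° + i sin 135°)


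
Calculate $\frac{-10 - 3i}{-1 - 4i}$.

Multiply numerator and denominator by conjugate (-1 + 4i):
= (-10 - 3i)(-1 + 4i) / ((-1)^2 + (-4)^2)
= (22 - 37i) / 17
= 22/17 - (37/17)i


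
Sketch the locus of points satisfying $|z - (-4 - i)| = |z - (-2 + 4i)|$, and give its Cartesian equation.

|z - z1| = |z - z2| means z is equidistant from z1 and z2,
i.e. the perpendicular bisector of the segment from (-4, -1) to (-2, 4) (midpoint (-3, 3/2)).
With z = x + yi, square both sides:
(x - (-4))^2 + (y - (-1))^2 = (x - (-2))^2 + (y - 4)^2
The x^2 and y^2 terms cancel: 4x + 10y = 20 - 17 = 3
Simplify: 4x + 10y = 3
Locus: Perpendicular bisector of the segment from (-4, -1) to (-2, 4): the line 4x + 10y = 3


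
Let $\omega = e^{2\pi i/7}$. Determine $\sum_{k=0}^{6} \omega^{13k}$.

Let ζ = ω^13 = e^(2πi·13/7). Since 7 ∤ 13, ζ ≠ 1.
Sum = Σ_{k=0}^{6} ζ^k = (ζ^7 - 1)/(ζ - 1) = (ω^{13·7} - 1)/(ζ - 1) = (1 - 1)/(ζ - 1) = 0


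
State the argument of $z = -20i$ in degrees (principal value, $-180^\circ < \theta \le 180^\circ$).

a = 0 and b < 0, so z lies on the negative imaginary axis: θ = -90°


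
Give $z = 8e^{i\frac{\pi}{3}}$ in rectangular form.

a = r cos θ = 8 * 1/2 = 4
b = r sin θ = 8 * sqrt(3)/2 = 4*sqrt(3)
z = 4 + 4*sqrt(3)i


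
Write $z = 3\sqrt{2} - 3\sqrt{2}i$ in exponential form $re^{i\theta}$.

r = |z| = sqrt((3*sqrt(2))^2 + (-3*sqrt(2))^2) = sqrt(18 + 18) = sqrt(36) = 6
θ = arctan(b/a) = arctan(-4.2426/4.2426) (quadrant-adjusted) = -45° = -π/4
z = 6e^(-i*π/4)


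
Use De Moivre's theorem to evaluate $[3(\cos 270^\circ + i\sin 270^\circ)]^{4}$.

By De Moivre: z^n = r^n(cos(nθ) + i sin(nθ))
= 3^4(cos(4*270°) + i sin(4*270°))
= 81(cos 0° + i sin 0°)
= 81


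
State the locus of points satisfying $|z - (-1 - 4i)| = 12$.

|z - z0| = r describes a circle centered at z0 with radius r
Here z0 = -1 - 4i and r = 12
Locus: Circle centered at (-1, -4) with radius 12


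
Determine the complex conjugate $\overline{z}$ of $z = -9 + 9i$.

If z = a + bi, then conjugate(z) = a - bi
conjugate(-9 + 9i) = -9 - 9i


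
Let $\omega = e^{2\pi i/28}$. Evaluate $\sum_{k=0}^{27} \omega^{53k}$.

Let ζ = ω^53 = e^(2πi·53/28). Since 28 ∤ 53, ζ ≠ 1.
Sum = Σ_{k=0}^{27} ζ^k = (ζ^28 - 1)/(ζ - 1) = (ω^{53·28} - 1)/(ζ - 1) = (1 - 1)/(ζ - 1) = 0


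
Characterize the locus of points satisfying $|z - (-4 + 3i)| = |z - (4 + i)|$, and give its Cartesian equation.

|z - z1| = |z - z2| means z is equidistant from z1 and z2,
i.e. the perpendicular bisector of the segment from (-4, 3) to (4, 1) (midpoint (0, 2)).
With z = x + yi, square both sides:
(x - (-4))^2 + (y - 3)^2 = (x - 4)^2 + (y - 1)^2
The x^2 and y^2 terms cancel: 16x + (-4)y = 17 - 25 = -8
Simplify: 4x - y = -2
Locus: Perpendicular bisector of the segment from (-4, 3) to (4, 1): the line 4x - y = -2


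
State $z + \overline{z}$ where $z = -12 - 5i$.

z + conjugate(z) = (a + bi) + (a - bi) = 2a
= 2 * (-12) = -24


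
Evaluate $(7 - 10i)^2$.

(a + bi)^2 = a^2 - b^2 + 2abi
= 7^2 - (-10)^2 + 2*7*(-10)i
= -51 - 140i


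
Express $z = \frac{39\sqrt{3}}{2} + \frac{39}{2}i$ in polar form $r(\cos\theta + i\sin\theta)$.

r = |z| = sqrt(a^2 + b^2) = sqrt((39*sqrt(3)/2)^2 + (39/2)^2) = sqrt(4563/4 + 1521/4) = sqrt(1521) = 39
θ = arctan(b/a) = arctan(19.5/33.775) (quadrant-adjusted) = 30°
z = 39(cos 30° + i sin 30°)


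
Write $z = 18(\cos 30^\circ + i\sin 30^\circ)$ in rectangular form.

a = r cos θ = 18 * sqrt(3)/2 = 9*sqrt(3)
b = r sin θ = 18 * 1/2 = 9
z = 9*sqrt(3) + 9i


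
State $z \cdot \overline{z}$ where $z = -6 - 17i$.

z * conjugate(z) = |z|^2 = a^2 + b^2
= (-6)^2 + (-17)^2 = 325


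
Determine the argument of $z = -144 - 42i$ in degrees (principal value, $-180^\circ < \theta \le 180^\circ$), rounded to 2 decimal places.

θ = arctan(b/a) = arctan(-42/-144) (quadrant-adjusted) = -163.74°


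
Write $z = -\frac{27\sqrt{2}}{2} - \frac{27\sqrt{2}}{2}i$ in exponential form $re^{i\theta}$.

r = |z| = sqrt((-27*sqrt(2)/2)^2 + (-27*sqrt(2)/2)^2) = sqrt(729/2 + 729/2) = sqrt(729) = 27
θ = arctan(b/a) = arctan(-19.0919/-19.0919) (quadrant-adjusted) = -135° = -3π/4
z = 27e^(-i*3π/4)


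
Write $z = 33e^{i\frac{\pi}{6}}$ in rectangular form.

a = r cos θ = 33 * sqrt(3)/2 = 33*sqrt(3)/2
b = r sin θ = 33 * 1/2 = 33/2
z = 33*sqrt(3)/2 + (33/2)i


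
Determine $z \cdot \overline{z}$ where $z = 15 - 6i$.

z * conjugate(z) = |z|^2 = a^2 + b^2
= 15^2 + (-6)^2 = 261


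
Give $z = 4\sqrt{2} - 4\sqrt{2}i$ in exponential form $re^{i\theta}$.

r = |z| = sqrt((4*sqrt(2))^2 + (-4*sqrt(2))^2) = sqrt(32 + 32) = sqrt(64) = 8
θ = arctan(b/a) = arctan(-5.6569/5.6569) (quadrant-adjusted) = -45° = -π/4
z = 8e^(-i*π/4)


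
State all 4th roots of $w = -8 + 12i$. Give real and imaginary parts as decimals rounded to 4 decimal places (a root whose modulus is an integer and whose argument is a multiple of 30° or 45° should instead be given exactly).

|w| = sqrt(208) ≈ 14.422205, arg(w) ≈ 123.690068°
Root modulus = sqrt(208)^(1/4) ≈ 1.948758
Root arguments: θ_k = (arg(w) + 360°k)/4 for k = 0, 1, ..., 3
Compute each root as (root modulus)(cos θ_k + i sin θ_k) using full-precision intermediates, then round to 4 decimal places.
Roots: 1.6718 + 1.0014i, -1.0014 + 1.6718i, -1.6718 - 1.0014i, 1.0014 - 1.6718i


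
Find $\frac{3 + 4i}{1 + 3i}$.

Multiply numerator and denominator by conjugate (1 - 3i):
= (3 + 4i)(1 - 3i) / (1^2 + 3^2)
= (15 - 5i) / 10
Divide through by 5: (3 - i) / 2
= 3/2 - (1/2)i


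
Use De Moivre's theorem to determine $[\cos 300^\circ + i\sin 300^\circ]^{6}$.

By De Moivre: z^n = r^n(cos(nθ) + i sin(nθ))
= 1^6(cos(6*300°) + i sin(6*300°))
= 1(cos 0° + i sin 0°)
= 1


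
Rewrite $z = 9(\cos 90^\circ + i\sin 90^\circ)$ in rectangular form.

a = r cos θ = 9 * 0 = 0
b = r sin θ = 9 * 1 = 9
z = 9i


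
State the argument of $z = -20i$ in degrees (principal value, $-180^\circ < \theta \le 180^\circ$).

a = 0 and b < 0, so z lies on the negative imaginary axis: θ = -90°


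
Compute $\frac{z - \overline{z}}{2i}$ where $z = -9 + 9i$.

z - conjugate(z) = 2bi
(z - conjugate(z))/(2i) = 2bi/(2i) = b = 9


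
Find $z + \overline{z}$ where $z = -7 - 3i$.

z + conjugate(z) = (a + bi) + (a - bi) = 2a
= 2 * (-7) = -14


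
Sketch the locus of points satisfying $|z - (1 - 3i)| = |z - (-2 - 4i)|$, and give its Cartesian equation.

|z - z1| = |z - z2| means z is equidistant from z1 and z2,
i.e. the perpendicular bisector of the segment from (1, -3) to (-2, -4) (midpoint (-1/2, -7/2)).
With z = x + yi, square both sides:
(x - 1)^2 + (y - (-3))^2 = (x - (-2))^2 + (y - (-4))^2
The x^2 and y^2 terms cancel: -6x + (-2)y = 20 - 10 = 10
Simplify: 3x + y = -5
Locus: Perpendicular bisector of the segment from (1, -3) to (-2, -4): the line 3x + y = -5


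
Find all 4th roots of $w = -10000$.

|w| = 10000, arg(w) = 180°
Root modulus = 10000^(1/4) = 10
Root arguments: θ_k = (180° + 360°k)/4 for k = 0, 1, ..., 3
Roots: 5*sqrt(2) + 5*sqrt(2)i, -5*sqrt(2) + 5*sqrt(2)i, -5*sqrt(2) - 5*sqrt(2)i, 5*sqrt(2) - 5*sqrt(2)i


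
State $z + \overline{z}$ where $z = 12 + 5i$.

z + conjugate(z) = (a + bi) + (a - bi) = 2a
= 2 * 12 = 24


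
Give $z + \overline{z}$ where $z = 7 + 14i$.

z + conjugate(z) = (a + bi) + (a - bi) = 2a
= 2 * 7 = 14


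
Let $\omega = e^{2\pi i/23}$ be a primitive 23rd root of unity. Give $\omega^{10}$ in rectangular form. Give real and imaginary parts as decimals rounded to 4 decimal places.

ω^10 = e^(2πi·10/23) = e^(i·20π/23)
= cos(20π/23) + i sin(20π/23)
= -0.9172 + 0.3984i


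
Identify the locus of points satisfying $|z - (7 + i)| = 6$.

|z - z0| = r describes a circle centered at z0 with radius r
Here z0 = 7 + i and r = 6
Locus: Circle centered at (7, 1) with radius 6


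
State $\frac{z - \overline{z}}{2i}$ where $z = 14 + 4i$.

z - conjugate(z) = 2bi
(z - conjugate(z))/(2i) = 2bi/(2i) = b = 4


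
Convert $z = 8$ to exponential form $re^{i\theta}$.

r = |z| = sqrt((8)^2 + (0)^2) = sqrt(64 + 0) = sqrt(64) = 8
b = 0 and a > 0, so z lies on the positive real axis: θ = 0
z = 8e^(i*0) = 8


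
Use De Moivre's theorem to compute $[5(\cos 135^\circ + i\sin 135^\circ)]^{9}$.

By De Moivre: z^n = r^n(cos(nθ) + i sin(nθ))
= 5^9(cos(9*135°) + i sin(9*135°))
= 1953125(cos 135° + i sin 135°)
= -1953125*sqrt(2)/2 + (1953125*sqrt(2)/2)i


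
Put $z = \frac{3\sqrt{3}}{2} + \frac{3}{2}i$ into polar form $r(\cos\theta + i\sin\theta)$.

r = |z| = sqrt(a^2 + b^2) = sqrt((3*sqrt(3)/2)^2 + (3/2)^2) = sqrt(27/4 + 9/4) = sqrt(9) = 3
θ = arctan(b/a) = arctan(1.5/2.5981) (quadrant-adjusted) = 30°
z = 3(cos 30° + i sin 30°)


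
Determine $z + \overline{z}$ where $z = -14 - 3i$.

z + conjugate(z) = (a + bi) + (a - bi) = 2a
= 2 * (-14) = -28


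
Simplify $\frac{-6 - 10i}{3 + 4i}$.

Multiply numerator and denominator by conjugate (3 - 4i):
= (-6 - 10i)(3 - 4i) / (3^2 + 4^2)
= (-58 - 6i) / 25
= -58/25 - (6/25)i


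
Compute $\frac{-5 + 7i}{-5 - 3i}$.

Multiply numerator and denominator by conjugate (-5 + 3i):
= (-5 + 7i)(-5 + 3i) / ((-5)^2 + (-3)^2)
= (4 - 50i) / 34
Divide through by 2: (2 - 25i) / 17
= 2/17 - (25/17)i


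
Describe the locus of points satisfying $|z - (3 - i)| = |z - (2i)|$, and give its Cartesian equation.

|z - z1| = |z - z2| means z is equidistant from z1 and z2,
i.e. the perpendicular bisector of the segment from (3, -1) to (0, 2) (midpoint (3/2, 1/2)).
With z = x + yi, square both sides:
(x - 3)^2 + (y - (-1))^2 = (x - 0)^2 + (y - 2)^2
The x^2 and y^2 terms cancel: -6x + 6y = 4 - 10 = -6
Simplify: x - y = 1
Locus: Perpendicular bisector of the segment from (3, -1) to (0, 2): the line x - y = 1


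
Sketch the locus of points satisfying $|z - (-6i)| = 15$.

|z - z0| = r describes a circle centered at z0 with radius r
Here z0 = -6i and r = 15
Locus: Circle centered at (0, -6) with radius 15


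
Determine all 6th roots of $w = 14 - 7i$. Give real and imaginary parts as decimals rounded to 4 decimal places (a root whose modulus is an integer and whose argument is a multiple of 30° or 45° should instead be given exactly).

|w| = sqrt(245) ≈ 15.652476, arg(w) ≈ 333.434949°
Root modulus = sqrt(245)^(1/6) ≈ 1.581602
Root arguments: θ_k = (arg(w) + 360°k)/6 for k = 0, 1, ..., 5
Compute each root as (root modulus)(cos θ_k + i sin θ_k) using full-precision intermediates, then round to 4 decimal places.
Roots: 0.8942 + 1.3046i, -0.6827 + 1.4267i, -1.5769 + 0.1221i, -0.8942 - 1.3046i, 0.6827 - 1.4267i, 1.5769 - 0.1221i


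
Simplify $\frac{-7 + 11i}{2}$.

Divisor is real, so divide each part by 2:
= -7/2 + (11/2)i


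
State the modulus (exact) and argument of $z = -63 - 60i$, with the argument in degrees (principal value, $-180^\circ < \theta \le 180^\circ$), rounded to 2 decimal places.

|z| = sqrt((-63)^2 + (-60)^2) = 87
arg(z) = arctan(b/a) = arctan(-60/-63) (quadrant-adjusted) = -136.40°


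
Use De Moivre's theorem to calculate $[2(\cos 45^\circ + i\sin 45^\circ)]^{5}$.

By De Moivre: z^n = r^n(cos(nθ) + i sin(nθ))
= 2^5(cos(5*45°) + i sin(5*45°))
= 32(cos 225° + i sin 225°)
= -16*sqrt(2) - 16*sqrt(2)i


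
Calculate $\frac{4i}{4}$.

Divisor is real, so divide each part by 4:
= i


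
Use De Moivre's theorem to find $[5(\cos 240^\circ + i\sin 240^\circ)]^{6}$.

By De Moivre: z^n = r^n(cos(nθ) + i sin(nθ))
= 5^6(cos(6*240°) + i sin(6*240°))
= 15625(cos 0° + i sin 0°)
= 15625


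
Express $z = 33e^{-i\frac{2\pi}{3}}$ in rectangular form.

a = r cos θ = 33 * -1/2 = -33/2
b = r sin θ = 33 * -sqrt(3)/2 = -33*sqrt(3)/2
z = -33/2 - (33*sqrt(3)/2)i


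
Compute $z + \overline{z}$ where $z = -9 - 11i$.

z + conjugate(z) = (a + bi) + (a - bi) = 2a
= 2 * (-9) = -18


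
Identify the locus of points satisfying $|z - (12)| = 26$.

|z - z0| = r describes a circle centered at z0 with radius r
Here z0 = 12 and r = 26
Locus: Circle centered at (12, 0) with radius 26


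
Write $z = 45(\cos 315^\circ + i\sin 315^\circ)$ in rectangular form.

a = r cos θ = 45 * sqrt(2)/2 = 45*sqrt(2)/2
b = r sin θ = 45 * -sqrt(2)/2 = -45*sqrt(2)/2
z = 45*sqrt(2)/2 - (45*sqrt(2)/2)i


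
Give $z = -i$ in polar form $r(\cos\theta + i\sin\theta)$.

r = |z| = sqrt(a^2 + b^2) = sqrt((0)^2 + (-1)^2) = sqrt(0 + 1) = sqrt(1) = 1
a = 0 and b < 0, so z lies on the negative imaginary axis: θ = 270°
z = 1(cos 270° + i sin 270°)


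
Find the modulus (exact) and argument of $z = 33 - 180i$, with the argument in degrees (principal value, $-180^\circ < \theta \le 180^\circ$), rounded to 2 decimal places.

|z| = sqrt(33^2 + (-180)^2) = 183
arg(z) = arctan(b/a) = arctan(-180/33) (quadrant-adjusted) = -79.61°


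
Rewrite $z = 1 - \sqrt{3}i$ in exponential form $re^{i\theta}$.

r = |z| = sqrt((1)^2 + (-sqrt(3))^2) = sqrt(1 + 3) = sqrt(4) = 2
θ = arctan(b/a) = arctan(-1.7321/1) (quadrant-adjusted) = -60° = -π/3
z = 2e^(-i*π/3)


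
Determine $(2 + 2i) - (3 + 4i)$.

(2 - 3) + (2 - 4)i = -1 - 2i


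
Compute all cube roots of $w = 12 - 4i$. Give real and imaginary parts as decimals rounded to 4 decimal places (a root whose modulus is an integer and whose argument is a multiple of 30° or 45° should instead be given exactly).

|w| = sqrt(160) ≈ 12.649111, arg(w) ≈ 341.565051°
Root modulus = sqrt(160)^(1/3) ≈ 2.329986
Root arguments: θ_k = (arg(w) + 360°k)/3 for k = 0, 1, ..., 2
Compute each root as (root modulus)(cos θ_k + i sin θ_k) using full-precision intermediates, then round to 4 decimal places.
Roots: -0.9423 + 2.1309i, -1.3743 - 1.8815i, 2.3166 - 0.2494i


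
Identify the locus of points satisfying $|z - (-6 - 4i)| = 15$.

|z - z0| = r describes a circle centered at z0 with radius r
Here z0 = -6 - 4i and r = 15
Locus: Circle centered at (-6, -4) with radius 15


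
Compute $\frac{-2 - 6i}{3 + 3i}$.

Multiply numerator and denominator by conjugate (3 - 3i):
= (-2 - 6i)(3 - 3i) / (3^2 + 3^2)
= (-24 - 12i) / 18
Divide through by 6: (-4 - 2i) / 3
= -4/3 - (2/3)i


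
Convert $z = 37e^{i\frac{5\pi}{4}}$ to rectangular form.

a = r cos θ = 37 * -sqrt(2)/2 = -37*sqrt(2)/2
b = r sin θ = 37 * -sqrt(2)/2 = -37*sqrt(2)/2
z = -37*sqrt(2)/2 - (37*sqrt(2)/2)i


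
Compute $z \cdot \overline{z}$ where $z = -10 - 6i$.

z * conjugate(z) = |z|^2 = a^2 + b^2
= (-10)^2 + (-6)^2 = 136


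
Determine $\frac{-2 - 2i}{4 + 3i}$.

Multiply numerator and denominator by conjugate (4 - 3i):
= (-2 - 2i)(4 - 3i) / (4^2 + 3^2)
= (-14 - 2i) / 25
= -14/25 - (2/25)i


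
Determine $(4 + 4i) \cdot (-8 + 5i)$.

(a1*a2 - b1*b2) + (a1*b2 + b1*a2)i
= (-32 - 20) + (20 + (-32))i
= -52 - 12i


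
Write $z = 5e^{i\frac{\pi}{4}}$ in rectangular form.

a = r cos θ = 5 * sqrt(2)/2 = 5*sqrt(2)/2
b = r sin θ = 5 * sqrt(2)/2 = 5*sqrt(2)/2
z = 5*sqrt(2)/2 + (5*sqrt(2)/2)i


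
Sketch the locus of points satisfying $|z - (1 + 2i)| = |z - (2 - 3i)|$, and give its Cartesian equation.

|z - z1| = |z - z2| means z is equidistant from z1 and z2,
i.e. the perpendicular bisector of the segment from (1, 2) to (2, -3) (midpoint (3/2, -1/2)).
With z = x + yi, square both sides:
(x - 1)^2 + (y - 2)^2 = (x - 2)^2 + (y - (-3))^2
The x^2 and y^2 terms cancel: 2x + (-10)y = 13 - 5 = 8
Simplify: x - 5y = 4
Locus: Perpendicular bisector of the segment from (1, 2) to (2, -3): the line x - 5y = 4


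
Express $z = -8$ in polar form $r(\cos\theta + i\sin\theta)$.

r = |z| = sqrt(a^2 + b^2) = sqrt((-8)^2 + (0)^2) = sqrt(64 + 0) = sqrt(64) = 8
b = 0 and a < 0, so z lies on the negative real axis: θ = 180°
z = 8(cos 180° + i sin 180°)


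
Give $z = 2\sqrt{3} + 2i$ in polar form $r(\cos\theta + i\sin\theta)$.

r = |z| = sqrt(a^2 + b^2) = sqrt((2*sqrt(3))^2 + (2)^2) = sqrt(12 + 4) = sqrt(16) = 4
θ = arctan(b/a) = arctan(2/3.4641) (quadrant-adjusted) = 30°
z = 4(cos 30° + i sin 30°)


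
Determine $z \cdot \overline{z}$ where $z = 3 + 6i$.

z * conjugate(z) = |z|^2 = a^2 + b^2
= 3^2 + 6^2 = 45


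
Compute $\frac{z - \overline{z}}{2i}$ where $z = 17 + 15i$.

z - conjugate(z) = 2bi
(z - conjugate(z))/(2i) = 2bi/(2i) = b = 15


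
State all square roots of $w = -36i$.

|w| = 36, arg(w) = 270°
Root modulus = 36^(1/2) = 6
Root arguments: θ_k = (270° + 360°k)/2 for k = 0, 1, ..., 1
Roots: -3*sqrt(2) + 3*sqrt(2)i, 3*sqrt(2) - 3*sqrt(2)i


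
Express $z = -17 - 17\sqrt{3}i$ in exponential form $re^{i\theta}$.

r = |z| = sqrt((-17)^2 + (-17*sqrt(3))^2) = sqrt(289 + 867) = sqrt(1156) = 34
θ = arctan(b/a) = arctan(-29.4449/-17) (quadrant-adjusted) = 240° = 4π/3
z = 34e^(i*4π/3)


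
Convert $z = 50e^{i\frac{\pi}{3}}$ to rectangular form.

a = r cos θ = 50 * 1/2 = 25
b = r sin θ = 50 * sqrt(3)/2 = 25*sqrt(3)
z = 25 + 25*sqrt(3)i


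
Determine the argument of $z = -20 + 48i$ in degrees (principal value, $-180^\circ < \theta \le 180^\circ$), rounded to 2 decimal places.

θ = arctan(b/a) = arctan(48/-20) (quadrant-adjusted) = 112.62°


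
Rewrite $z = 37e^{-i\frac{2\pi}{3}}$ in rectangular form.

a = r cos θ = 37 * -1/2 = -37/2
b = r sin θ = 37 * -sqrt(3)/2 = -37*sqrt(3)/2
z = -37/2 - (37*sqrt(3)/2)i


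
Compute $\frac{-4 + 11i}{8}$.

Divisor is real, so divide each part by 8:
= -1/2 + (11/8)i


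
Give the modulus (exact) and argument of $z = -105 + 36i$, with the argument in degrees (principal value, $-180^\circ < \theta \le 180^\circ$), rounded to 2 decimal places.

|z| = sqrt((-105)^2 + 36^2) = 111
arg(z) = arctan(b/a) = arctan(36/-105) (quadrant-adjusted) = 161.08°


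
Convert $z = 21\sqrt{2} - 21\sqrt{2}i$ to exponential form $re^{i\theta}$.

r = |z| = sqrt((21*sqrt(2))^2 + (-21*sqrt(2))^2) = sqrt(882 + 882) = sqrt(1764) = 42
θ = arctan(b/a) = arctan(-29.6985/29.6985) (quadrant-adjusted) = -45° = -π/4
z = 42e^(-i*π/4)


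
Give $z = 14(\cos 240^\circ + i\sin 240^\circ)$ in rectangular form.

a = r cos θ = 14 * -1/2 = -7
b = r sin θ = 14 * -sqrt(3)/2 = -7*sqrt(3)
z = -7 - 7*sqrt(3)i


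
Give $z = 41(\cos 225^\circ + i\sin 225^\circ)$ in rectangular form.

a = r cos θ = 41 * -sqrt(2)/2 = -41*sqrt(2)/2
b = r sin θ = 41 * -sqrt(2)/2 = -41*sqrt(2)/2
z = -41*sqrt(2)/2 - (41*sqrt(2)/2)i


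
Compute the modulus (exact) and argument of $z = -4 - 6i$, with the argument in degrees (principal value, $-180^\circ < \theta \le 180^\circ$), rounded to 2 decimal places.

|z| = sqrt((-4)^2 + (-6)^2) = sqrt(52)
arg(z) = arctan(b/a) = arctan(-6/-4) (quadrant-adjusted) = -123.69°


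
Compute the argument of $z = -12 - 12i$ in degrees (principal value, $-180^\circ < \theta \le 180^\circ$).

θ = arctan(b/a) = arctan(-12/-12) (quadrant-adjusted) = -135°


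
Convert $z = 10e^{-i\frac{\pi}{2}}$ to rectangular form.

a = r cos θ = 10 * 0 = 0
b = r sin θ = 10 * -1 = -10
z = -10i


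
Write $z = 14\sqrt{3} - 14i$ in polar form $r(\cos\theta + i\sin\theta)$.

r = |z| = sqrt(a^2 + b^2) = sqrt((14*sqrt(3))^2 + (-14)^2) = sqrt(588 + 196) = sqrt(784) = 28
θ = arctan(b/a) = arctan(-14/24.2487) (quadrant-adjusted) = 330°
z = 28(cos 330° + i sin 330°)


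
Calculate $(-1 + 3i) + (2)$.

(-1 + 2) + (3 + 0)i = 1 + 3i


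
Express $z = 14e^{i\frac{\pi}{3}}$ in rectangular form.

a = r cos θ = 14 * 1/2 = 7
b = r sin θ = 14 * sqrt(3)/2 = 7*sqrt(3)
z = 7 + 7*sqrt(3)i


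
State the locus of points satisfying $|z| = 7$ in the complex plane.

|z| = 7 means sqrt(x^2 + y^2) = 7
This is a circle of radius 7 centered at the origin


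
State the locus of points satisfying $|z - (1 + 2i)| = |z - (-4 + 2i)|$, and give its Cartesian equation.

|z - z1| = |z - z2| means z is equidistant from z1 and z2,
i.e. the perpendicular bisector of the segment from (1, 2) to (-4, 2) (midpoint (-3/2, 2)).
With z = x + yi, square both sides:
(x - 1)^2 + (y - 2)^2 = (x - (-4))^2 + (y - 2)^2
The x^2 and y^2 terms cancel: -10x + 0y = 20 - 5 = 15
Simplify: x = -3/2
Locus: Perpendicular bisector of the segment from (1, 2) to (-4, 2): the line x = -3/2


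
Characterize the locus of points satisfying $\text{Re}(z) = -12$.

Re(z) = x where z = x + yi; the equation x = -12 is satisfied by all points with that x-coordinate
Locus: Vertical line x = -12


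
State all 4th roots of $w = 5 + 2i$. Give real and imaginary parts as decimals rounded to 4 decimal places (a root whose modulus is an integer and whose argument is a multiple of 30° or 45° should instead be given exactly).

|w| = sqrt(29) ≈ 5.385165, arg(w) ≈ 21.801409°
Root modulus = sqrt(29)^(1/4) ≈ 1.523350
Root arguments: θ_k = (arg(w) + 360°k)/4 for k = 0, 1, ..., 3
Compute each root as (root modulus)(cos θ_k + i sin θ_k) using full-precision intermediates, then round to 4 decimal places.
Roots: 1.5165 + 0.1447i, -0.1447 + 1.5165i, -1.5165 - 0.1447i, 0.1447 - 1.5165i


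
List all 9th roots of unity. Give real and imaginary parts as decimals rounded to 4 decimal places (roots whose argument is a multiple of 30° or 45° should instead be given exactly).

ω_k = e^(2πik/9) = cos(2πk/9) + i sin(2πk/9) for k = 0, 1, ..., 8
Roots: 1, 0.7660 + 0.6428i, 0.1736 + 0.9848i, -1/2 + (sqrt(3)/2)i, -0.9397 + 0.3420i, -0.9397 - 0.3420i, -1/2 - (sqrt(3)/2)i, 0.1736 - 0.9848i, 0.7660 - 0.6428i


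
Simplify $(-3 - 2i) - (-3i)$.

(-3 - 0) + (-2 - (-3))i = -3 + i


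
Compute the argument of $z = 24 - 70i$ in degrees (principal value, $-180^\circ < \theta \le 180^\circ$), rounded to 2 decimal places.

θ = arctan(b/a) = arctan(-70/24) (quadrant-adjusted) = -71.08°


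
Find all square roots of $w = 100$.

|w| = 100, arg(w) = 0°
Root modulus = 100^(1/2) = 10
Root arguments: θ_k = (0° + 360°k)/2 for k = 0, 1, ..., 1
Roots: 10, -10


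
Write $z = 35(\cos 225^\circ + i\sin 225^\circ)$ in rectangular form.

a = r cos θ = 35 * -sqrt(2)/2 = -35*sqrt(2)/2
b = r sin θ = 35 * -sqrt(2)/2 = -35*sqrt(2)/2
z = -35*sqrt(2)/2 - (35*sqrt(2)/2)i


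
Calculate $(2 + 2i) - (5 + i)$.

(2 - 5) + (2 - 1)i = -3 + i


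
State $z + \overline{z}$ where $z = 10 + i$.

z + conjugate(z) = (a + bi) + (a - bi) = 2a
= 2 * 10 = 20


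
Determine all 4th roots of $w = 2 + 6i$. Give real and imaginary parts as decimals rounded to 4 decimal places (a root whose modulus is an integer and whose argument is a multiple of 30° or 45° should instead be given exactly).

|w| = sqrt(40) ≈ 6.324555, arg(w) ≈ 71.565051°
Root modulus = sqrt(40)^(1/4) ≈ 1.585833
Root arguments: θ_k = (arg(w) + 360°k)/4 for k = 0, 1, ..., 3
Compute each root as (root modulus)(cos θ_k + i sin θ_k) using full-precision intermediates, then round to 4 decimal places.
Roots: 1.5091 + 0.4872i, -0.4872 + 1.5091i, -1.5091 - 0.4872i, 0.4872 - 1.5091i


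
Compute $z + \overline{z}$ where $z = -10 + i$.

z + conjugate(z) = (a + bi) + (a - bi) = 2a
= 2 * (-10) = -20


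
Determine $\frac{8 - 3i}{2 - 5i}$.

Multiply numerator and denominator by conjugate (2 + 5i):
= (8 - 3i)(2 + 5i) / (2^2 + (-5)^2)
= (31 + 34i) / 29
= 31/29 + (34/29)i


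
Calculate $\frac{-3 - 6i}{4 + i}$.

Multiply numerator and denominator by conjugate (4 - i):
= (-3 - 6i)(4 - i) / (4^2 + 1^2)
= (-18 - 21i) / 17
= -18/17 - (21/17)i


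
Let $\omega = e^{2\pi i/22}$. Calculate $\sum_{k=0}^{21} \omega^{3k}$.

Let ζ = ω^3 = e^(2πi·3/22). Since 22 ∤ 3, ζ ≠ 1.
Sum = Σ_{k=0}^{21} ζ^k = (ζ^22 - 1)/(ζ - 1) = (ω^{3·22} - 1)/(ζ - 1) = (1 - 1)/(ζ - 1) = 0


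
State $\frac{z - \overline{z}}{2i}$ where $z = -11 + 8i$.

z - conjugate(z) = 2bi
(z - conjugate(z))/(2i) = 2bi/(2i) = b = 8


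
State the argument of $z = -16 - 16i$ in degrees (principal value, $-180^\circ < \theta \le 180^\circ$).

θ = arctan(b/a) = arctan(-16/-16) (quadrant-adjusted) = -135°


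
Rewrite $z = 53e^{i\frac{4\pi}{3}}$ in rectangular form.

a = r cos θ = 53 * -1/2 = -53/2
b = r sin θ = 53 * -sqrt(3)/2 = -53*sqrt(3)/2
z = -53/2 - (53*sqrt(3)/2)i


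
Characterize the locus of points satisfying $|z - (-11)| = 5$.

|z - z0| = r describes a circle centered at z0 with radius r
Here z0 = -11 and r = 5
Locus: Circle centered at (-11, 0) with radius 5


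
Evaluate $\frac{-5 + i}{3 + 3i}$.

Multiply numerator and denominator by conjugate (3 - 3i):
= (-5 + i)(3 - 3i) / (3^2 + 3^2)
= (-12 + 18i) / 18
Divide through by 6: (-2 + 3i) / 3
= -2/3 + i


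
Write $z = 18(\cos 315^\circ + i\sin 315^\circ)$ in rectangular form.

a = r cos θ = 18 * sqrt(2)/2 = 9*sqrt(2)
b = r sin θ = 18 * -sqrt(2)/2 = -9*sqrt(2)
z = 9*sqrt(2) - 9*sqrt(2)i


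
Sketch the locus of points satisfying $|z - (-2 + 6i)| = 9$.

|z - z0| = r describes a circle centered at z0 with radius r
Here z0 = -2 + 6i and r = 9
Locus: Circle centered at (-2, 6) with radius 9


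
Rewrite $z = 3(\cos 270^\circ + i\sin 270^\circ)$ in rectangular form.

a = r cos θ = 3 * 0 = 0
b = r sin θ = 3 * -1 = -3
z = -3i


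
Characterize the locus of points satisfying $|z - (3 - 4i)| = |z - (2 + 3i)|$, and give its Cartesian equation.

|z - z1| = |z - z2| means z is equidistant from z1 and z2,
i.e. the perpendicular bisector of the segment from (3, -4) to (2, 3) (midpoint (5/2, -1/2)).
With z = x + yi, square both sides:
(x - 3)^2 + (y - (-4))^2 = (x - 2)^2 + (y - 3)^2
The x^2 and y^2 terms cancel: -2x + 14y = 13 - 25 = -12
Simplify: x - 7y = 6
Locus: Perpendicular bisector of the segment from (3, -4) to (2, 3): the line x - 7y = 6


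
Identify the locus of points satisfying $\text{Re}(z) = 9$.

Re(z) = x where z = x + yi; the equation x = 9 is satisfied by all points with that x-coordinate
Locus: Vertical line x = 9


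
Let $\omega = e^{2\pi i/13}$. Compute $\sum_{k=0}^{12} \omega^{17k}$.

Let ζ = ω^17 = e^(2πi·17/13). Since 13 ∤ 17, ζ ≠ 1.
Sum = Σ_{k=0}^{12} ζ^k = (ζ^13 - 1)/(ζ - 1) = (ω^{17·13} - 1)/(ζ - 1) = (1 - 1)/(ζ - 1) = 0


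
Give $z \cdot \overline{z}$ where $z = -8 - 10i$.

z * conjugate(z) = |z|^2 = a^2 + b^2
= (-8)^2 + (-10)^2 = 164


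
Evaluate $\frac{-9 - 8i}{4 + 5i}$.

Multiply numerator and denominator by conjugate (4 - 5i):
= (-9 - 8i)(4 - 5i) / (4^2 + 5^2)
= (-76 + 13i) / 41
= -76/41 + (13/41)i


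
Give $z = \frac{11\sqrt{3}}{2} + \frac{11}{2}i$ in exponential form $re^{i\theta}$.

r = |z| = sqrt((11*sqrt(3)/2)^2 + (11/2)^2) = sqrt(363/4 + 121/4) = sqrt(121) = 11
θ = arctan(b/a) = arctan(5.5/9.5263) (quadrant-adjusted) = 30° = π/6
z = 11e^(i*π/6)


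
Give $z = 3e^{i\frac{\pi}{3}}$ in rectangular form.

a = r cos θ = 3 * 1/2 = 3/2
b = r sin θ = 3 * sqrt(3)/2 = 3*sqrt(3)/2
z = 3/2 + (3*sqrt(3)/2)i


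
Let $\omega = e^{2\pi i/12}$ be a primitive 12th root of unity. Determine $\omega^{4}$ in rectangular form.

ω^4 = e^(2πi·4/12) = e^(i·2π/3)
= cos(2π/3) + i sin(2π/3)
= -1/2 + (sqrt(3)/2)i


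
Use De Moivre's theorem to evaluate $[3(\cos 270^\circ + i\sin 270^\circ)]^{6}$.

By De Moivre: z^n = r^n(cos(nθ) + i sin(nθ))
= 3^6(cos(6*270°) + i sin(6*270°))
= 729(cos 180° + i sin 180°)
= -729


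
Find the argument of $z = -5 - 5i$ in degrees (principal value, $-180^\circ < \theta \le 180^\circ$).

θ = arctan(b/a) = arctan(-5/-5) (quadrant-adjusted) = -135°


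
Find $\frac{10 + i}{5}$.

Divisor is real, so divide each part by 5:
= 2 + (1/5)i


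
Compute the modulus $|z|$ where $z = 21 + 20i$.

|z| = sqrt(a^2 + b^2) = sqrt(21^2 + 20^2) = sqrt(841) = 29
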